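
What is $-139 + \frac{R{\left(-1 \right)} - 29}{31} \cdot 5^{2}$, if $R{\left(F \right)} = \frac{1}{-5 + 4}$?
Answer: $- \frac{5059}{31} \approx -163.19$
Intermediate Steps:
$R{\left(F \right)} = -1$ ($R{\left(F \right)} = \frac{1}{-1} = -1$)
$-139 + \frac{R{\left(-1 \right)} - 29}{31} \cdot 5^{2} = -139 + \frac{-1 - 29}{31} \cdot 5^{2} = -139 + \left(-1 - 29\right) \frac{1}{31} \cdot 25 = -139 + \left(-30\right) \frac{1}{31} \cdot 25 = -139 - \frac{750}{31} = - \frac{5059}{31}$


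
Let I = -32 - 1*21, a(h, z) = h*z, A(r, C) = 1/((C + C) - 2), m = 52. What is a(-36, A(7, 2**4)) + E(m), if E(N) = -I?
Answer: 259/5 ≈ 51.800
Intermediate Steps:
A(r, C) = 1/(-2 + 2*C) (A(r, C) = 1/(2*C - 2) = 1/(-2 + 2*C))
I = -53 (I = -32 - 21 = -53)
E(N) = 53 (E(N) = -1*(-53) = 53)
a(-36, A(7, 2**4)) + E(m) = -18/(-1 + 2**4) + 53 = -18/(-1 + 16) + 53 = -18/15 + 53 = -36*1/30 + 53 = -6/5 + 53 = 259/5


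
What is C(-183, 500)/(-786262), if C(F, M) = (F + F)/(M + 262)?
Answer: 61/99855274 ≈ 6.1088e-7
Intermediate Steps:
C(F, M) = 2*F/(262 + M) (C(F, M) = (2*F)/(262 + M) = 2*F/(262 + M))
C(-183, 500)/(-786262) = (2*(-183)/(262 + 500))/(-786262) = (2*(-183)/762)*(-1/786262) = (2*(-183)*(1/762))*(-1/786262) = -61/127*(-1/786262) = 61/99855274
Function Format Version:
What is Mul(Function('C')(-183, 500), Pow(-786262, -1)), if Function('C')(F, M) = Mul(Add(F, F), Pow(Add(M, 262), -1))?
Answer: Rational(61, 99855274) ≈ 6.1088e-7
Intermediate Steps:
Function('C')(F, M) = Mul(2, F, Pow(Add(262, M), -1)) (Function('C')(F, M) = Mul(Mul(2, F), Pow(Add(262, M), -1)) = Mul(2, F, Pow(Add(262, M), -1)))
Mul(Function('C')(-183, 500), Pow(-786262, -1)) = Mul(Mul(2, -183, Pow(Add(262, 500), -1)), Pow(-786262, -1)) = Mul(Mul(2, -183, Pow(762, -1)), Rational(-1, 786262)) = Mul(Mul(2, -183, Rational(1, 762)), Rational(-1, 786262)) = Mul(Rational(-61, 127), Rational(-1, 786262)) = Rational(61, 99855274)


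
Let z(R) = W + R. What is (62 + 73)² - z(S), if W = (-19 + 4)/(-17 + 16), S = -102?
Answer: 18312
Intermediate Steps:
W = 15 (W = -15/(-1) = -15*(-1) = 15)
z(R) = 15 + R
(62 + 73)² - z(S) = (62 + 73)² - (15 - 102) = 135² - 1*(-87) = 18225 + 87 = 18312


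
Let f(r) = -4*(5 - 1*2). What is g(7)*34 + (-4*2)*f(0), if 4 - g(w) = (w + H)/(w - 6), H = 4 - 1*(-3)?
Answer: -244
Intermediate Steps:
H = 7 (H = 4 + 3 = 7)
g(w) = 4 - (7 + w)/(-6 + w) (g(w) = 4 - (w + 7)/(w - 6) = 4 - (7 + w)/(-6 + w))
f(r) = -12 (f(r) = -4*(5 - 2) = -4*3 = -12)
g(7)*34 + (-4*2)*f(0) = ((-31 + 3*7)/(-6 + 7))*34 - 4*2*(-12) = ((-31 + 21)/1)*34 - 8*(-12) = (1*(-10))*34 + 96 = -10*34 + 96 = -340 + 96 = -244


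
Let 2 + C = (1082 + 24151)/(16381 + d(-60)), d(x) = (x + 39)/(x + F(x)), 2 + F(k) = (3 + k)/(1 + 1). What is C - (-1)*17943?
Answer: 53199685996/2965003 ≈ 17943.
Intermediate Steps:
F(k) = -1/2 + k/2 (F(k) = -2 + (3 + k)/(1 + 1) = -2 + (3 + k)/2 = -2 + (3 + k)*(1/2) = -2 + (3/2 + k/2) = -1/2 + k/2)
d(x) = (39 + x)/(-1/2 + 3*x/2) (d(x) = (x + 39)/(x + (-1/2 + x/2)) = (39 + x)/(-1/2 + 3*x/2))
C = -1362833/2965003 (C = -2 + (1082 + 24151)/(16381 + 2*(39 - 60)/(-1 + 3*(-60))) = -2 + 25233/(16381 + 2*(-21)/(-1 - 180)) = -2 + 25233/(16381 + 2*(-21)/(-181)) = -2 + 25233/(16381 + 2*(-1/181)*(-21)) = -2 + 25233/(16381 + 42/181) = -2 + 25233/(2965003/181) = -2 + 25233*(181/2965003) = -2 + 4567173/2965003 = -1362833/2965003 ≈ -0.45964)
C - (-1)*17943 = -1362833/2965003 - (-1)*17943 = -1362833/2965003 - 1*(-17943) = -1362833/2965003 + 17943 = 53199685996/2965003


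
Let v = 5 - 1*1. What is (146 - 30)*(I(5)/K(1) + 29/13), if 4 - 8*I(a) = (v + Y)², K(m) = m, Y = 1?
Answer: -1189/26 ≈ -45.731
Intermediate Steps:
v = 4 (v = 5 - 1 = 4)
I(a) = -21/8 (I(a) = ½ - (4 + 1)²/8 = ½ - ⅛*5² = ½ - ⅛*25 = ½ - 25/8 = -21/8)
(146 - 30)*(I(5)/K(1) + 29/13) = (146 - 30)*(-21/8/1 + 29/13) = 116*(-21/8*1 + 29*(1/13)) = 116*(-21/8 + 29/13) = 116*(-41/104) = -1189/26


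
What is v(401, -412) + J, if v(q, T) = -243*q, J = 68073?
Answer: -29370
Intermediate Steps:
v(401, -412) + J = -243*401 + 68073 = -97443 + 68073 = -29370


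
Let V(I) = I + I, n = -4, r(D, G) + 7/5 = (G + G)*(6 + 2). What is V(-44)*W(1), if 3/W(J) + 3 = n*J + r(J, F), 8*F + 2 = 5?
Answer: 110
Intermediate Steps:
F = 3/8 (F = -¼ + (⅛)*5 = -¼ + 5/8 = 3/8 ≈ 0.37500)
r(D, G) = -7/5 + 16*G (r(D, G) = -7/5 + (G + G)*(6 + 2) = -7/5 + (2*G)*8 = -7/5 + 16*G)
V(I) = 2*I
W(J) = 3/(8/5 - 4*J) (W(J) = 3/(-3 + (-4*J + (-7/5 + 16*(3/8)))) = 3/(-3 + (-4*J + (-7/5 + 6))) = 3/(-3 + (-4*J + 23/5)) = 3/(-3 + (23/5 - 4*J)) = 3/(8/5 - 4*J))
V(-44)*W(1) = (2*(-44))*(15/(4*(2 - 5*1))) = -330/(2 - 5) = -330/(-3) = -330*(-1)/3 = -88*(-5/4) = 110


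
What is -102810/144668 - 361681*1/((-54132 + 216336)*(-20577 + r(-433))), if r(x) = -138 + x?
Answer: -88153952743153/124063305374064 ≈ -0.71056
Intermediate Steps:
-102810/144668 - 361681*1/((-54132 + 216336)*(-20577 + r(-433))) = -102810/144668 - 361681*1/((-54132 + 216336)*(-20577 + (-138 - 433))) = -102810*1/144668 - 361681*1/(162204*(-20577 - 571)) = -51405/72334 - 361681/(162204*(-21148)) = -51405/72334 - 361681/(-3430290192) = -51405/72334 - 361681*(-1/3430290192) = -51405/72334 + 361681/3430290192 = -88153952743153/124063305374064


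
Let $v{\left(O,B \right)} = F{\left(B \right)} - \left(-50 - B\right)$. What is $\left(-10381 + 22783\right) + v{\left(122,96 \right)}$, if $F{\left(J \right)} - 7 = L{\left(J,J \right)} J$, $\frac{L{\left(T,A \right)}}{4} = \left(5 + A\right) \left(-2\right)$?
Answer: $-65013$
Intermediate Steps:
$L{\left(T,A \right)} = -40 - 8 A$ ($L{\left(T,A \right)} = 4 \left(5 + A\right) \left(-2\right) = 4 \left(-10 - 2 A\right) = -40 - 8 A$)
$F{\left(J \right)} = 7 + J \left(-40 - 8 J\right)$ ($F{\left(J \right)} = 7 + \left(-40 - 8 J\right) J = 7 + J \left(-40 - 8 J\right)$)
$v{\left(O,B \right)} = 57 + B - 8 B \left(5 + B\right)$ ($v{\left(O,B \right)} = \left(7 - 8 B \left(5 + B\right)\right) - \left(-50 - B\right) = \left(7 - 8 B \left(5 + B\right)\right) + \left(50 + B\right) = 57 + B - 8 B \left(5 + B\right)$)
$\left(-10381 + 22783\right) + v{\left(122,96 \right)} = \left(-10381 + 22783\right) + \left(57 + 96 - 768 \left(5 + 96\right)\right) = 12402 + \left(57 + 96 - 768 \cdot 101\right) = 12402 + \left(57 + 96 - 77568\right) = 12402 - 77415 = -65013$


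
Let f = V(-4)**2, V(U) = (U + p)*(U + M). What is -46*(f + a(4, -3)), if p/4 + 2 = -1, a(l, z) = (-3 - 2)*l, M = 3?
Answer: -10856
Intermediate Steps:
a(l, z) = -5*l
p = -12 (p = -8 + 4*(-1) = -8 - 4 = -12)
V(U) = (-12 + U)*(3 + U) (V(U) = (U - 12)*(U + 3) = (-12 + U)*(3 + U))
f = 256 (f = (-36 + (-4)**2 - 9*(-4))**2 = (-36 + 16 + 36)**2 = 16**2 = 256)
-46*(f + a(4, -3)) = -46*(256 - 5*4) = -46*(256 - 20) = -46*236 = -10856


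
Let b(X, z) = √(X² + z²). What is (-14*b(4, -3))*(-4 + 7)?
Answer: -210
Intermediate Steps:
(-14*b(4, -3))*(-4 + 7) = (-14*√(4² + (-3)²))*(-4 + 7) = -14*√(16 + 9)*3 = -14*√25*3 = -14*5*3 = -70*3 = -210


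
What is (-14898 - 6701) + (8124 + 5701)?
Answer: -7774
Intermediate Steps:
(-14898 - 6701) + (8124 + 5701) = -21599 + 13825 = -7774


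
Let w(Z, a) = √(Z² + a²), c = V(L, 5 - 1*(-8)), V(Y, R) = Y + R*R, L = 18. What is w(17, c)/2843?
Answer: 17*√122/2843 ≈ 0.066047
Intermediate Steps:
V(Y, R) = Y + R²
c = 187 (c = 18 + (5 - 1*(-8))² = 18 + (5 + 8)² = 18 + 13² = 18 + 169 = 187)
w(17, c)/2843 = √(17² + 187²)/2843 = √(289 + 34969)*(1/2843) = √35258*(1/2843) = (17*√122)*(1/2843) = 17*√122/2843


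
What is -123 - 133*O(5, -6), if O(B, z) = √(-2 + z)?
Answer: -123 - 266*I*√2 ≈ -123.0 - 376.18*I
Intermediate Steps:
-123 - 133*O(5, -6) = -123 - 133*√(-2 - 6) = -123 - 266*I*√2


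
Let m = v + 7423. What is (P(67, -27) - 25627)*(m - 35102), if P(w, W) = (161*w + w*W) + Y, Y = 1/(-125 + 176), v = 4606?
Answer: 6530412718/17 ≈ 3.8414e+8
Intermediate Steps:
m = 12029 (m = 4606 + 7423 = 12029)
Y = 1/51 ≈ 0.019608
P(w, W) = 1/51 + 161*w + W*w (P(w, W) = (161*w + w*W) + 1/51 = (161*w + W*w) + 1/51 = 1/51 + 161*w + W*w)
(P(67, -27) - 25627)*(m - 35102) = ((1/51 + 161*67 - 27*67) - 25627)*(12029 - 35102) = ((1/51 + 10787 - 1809) - 25627)*(-23073) = (457879/51 - 25627)*(-23073) = -849098/51*(-23073) = 6530412718/17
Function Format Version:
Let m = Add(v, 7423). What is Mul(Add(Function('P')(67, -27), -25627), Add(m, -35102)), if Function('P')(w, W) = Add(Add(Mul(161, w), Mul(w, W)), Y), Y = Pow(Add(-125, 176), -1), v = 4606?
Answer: Rational(6530412718, 17) ≈ 3.8414e+8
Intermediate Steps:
m = 12029 (m = Add(4606, 7423) = 12029)
Y = Rational(1, 51) (Y = Pow(51, -1) = Rational(1, 51) ≈ 0.019608)
Function('P')(w, W) = Add(Rational(1, 51), Mul(161, w), Mul(W, w)) (Function('P')(w, W) = Add(Add(Mul(161, w), Mul(w, W)), Rational(1, 51)) = Add(Add(Mul(161, w), Mul(W, w)), Rational(1, 51)) = Add(Rational(1, 51), Mul(161, w), Mul(W, w)))
Mul(Add(Function('P')(67, -27), -25627), Add(m, -35102)) = Mul(Add(Add(Rational(1, 51), Mul(161, 67), Mul(-27, 67)), -25627), Add(12029, -35102)) = Mul(Add(Add(Rational(1, 51), 10787, -1809), -25627), -23073) = Mul(Add(Rational(457879, 51), -25627), -23073) = Mul(Rational(-849098, 51), -23073) = Rational(6530412718, 17)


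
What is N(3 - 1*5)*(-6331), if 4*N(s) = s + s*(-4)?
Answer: -18993/2 ≈ -9496.5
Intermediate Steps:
N(s) = -3*s/4 (N(s) = (s + s*(-4))/4 = (s - 4*s)/4 = (-3*s)/4 = -3*s/4)
N(3 - 1*5)*(-6331) = -3*(3 - 1*5)/4*(-6331) = -3*(3 - 5)/4*(-6331) = -3/4*(-2)*(-6331) = (3/2)*(-6331) = -18993/2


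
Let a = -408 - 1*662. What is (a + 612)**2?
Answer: 209764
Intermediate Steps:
a = -1070 (a = -408 - 662 = -1070)
(a + 612)**2 = (-1070 + 612)**2 = (-458)**2 = 209764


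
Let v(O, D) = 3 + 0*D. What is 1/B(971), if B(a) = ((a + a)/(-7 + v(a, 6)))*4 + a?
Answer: -1/971 ≈ -0.0010299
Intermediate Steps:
v(O, D) = 3 (v(O, D) = 3 + 0 = 3)
B(a) = -a (B(a) = ((a + a)/(-7 + 3))*4 + a = ((2*a)/(-4))*4 + a = ((2*a)*(-¼))*4 + a = -a/2*4 + a = -2*a + a = -a)
1/B(971) = 1/(-1*971) = 1/(-971) = -1/971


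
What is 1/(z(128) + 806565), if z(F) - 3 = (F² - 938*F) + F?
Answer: 1/703016 ≈ 1.4224e-6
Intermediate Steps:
z(F) = 3 + F² - 937*F (z(F) = 3 + ((F² - 938*F) + F) = 3 + (F² - 937*F) = 3 + F² - 937*F)
1/(z(128) + 806565) = 1/((3 + 128² - 937*128) + 806565) = 1/((3 + 16384 - 119936) + 806565) = 1/(-103549 + 806565) = 1/703016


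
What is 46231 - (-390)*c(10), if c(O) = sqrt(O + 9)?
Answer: 46231 + 390*sqrt(19) ≈ 47931.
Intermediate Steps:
c(O) = sqrt(9 + O)
46231 - (-390)*c(10) = 46231 - (-390)*sqrt(9 + 10) = 46231 - (-390)*sqrt(19) = 46231 + 390*sqrt(19)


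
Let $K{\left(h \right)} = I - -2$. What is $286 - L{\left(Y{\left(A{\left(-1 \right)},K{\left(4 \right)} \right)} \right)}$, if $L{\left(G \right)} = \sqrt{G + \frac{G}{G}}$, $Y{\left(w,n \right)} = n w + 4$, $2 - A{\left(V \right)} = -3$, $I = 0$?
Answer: $286 - \sqrt{15} \approx 282.13$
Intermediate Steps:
$A{\left(V \right)} = 5$ ($A{\left(V \right)} = 2 - -3 = 2 + 3 = 5$)
$K{\left(h \right)} = 2$ ($K{\left(h \right)} = 0 - -2 = 0 + 2 = 2$)
$Y{\left(w,n \right)} = 4 + n w$
$L{\left(G \right)} = \sqrt{1 + G}$ ($L{\left(G \right)} = \sqrt{G + 1} = \sqrt{1 + G}$)
$286 - L{\left(Y{\left(A{\left(-1 \right)},K{\left(4 \right)} \right)} \right)} = 286 - \sqrt{1 + \left(4 + 2 \cdot 5\right)} = 286 - \sqrt{1 + \left(4 + 10\right)} = 286 - \sqrt{1 + 14} = 286 - \sqrt{15}$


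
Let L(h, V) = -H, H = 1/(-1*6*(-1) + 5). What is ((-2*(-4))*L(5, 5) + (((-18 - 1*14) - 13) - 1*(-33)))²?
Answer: 19600/121 ≈ 161.98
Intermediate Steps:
H = 1/11 (H = 1/(-6*(-1) + 5) = 1/(6 + 5) = 1/11 ≈ 0.090909)
L(h, V) = -1/11 (L(h, V) = -1*1/11 = -1/11)
((-2*(-4))*L(5, 5) + (((-18 - 1*14) - 13) - 1*(-33)))² = (-2*(-4)*(-1/11) + (((-18 - 1*14) - 13) - 1*(-33)))² = (8*(-1/11) + (((-18 - 14) - 13) + 33))² = (-8/11 + ((-32 - 13) + 33))² = (-8/11 + (-45 + 33))² = (-8/11 - 12)² = (-140/11)² = 19600/121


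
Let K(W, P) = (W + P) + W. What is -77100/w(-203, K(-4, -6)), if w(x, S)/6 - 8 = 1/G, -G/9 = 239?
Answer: -27640350/17207 ≈ -1606.3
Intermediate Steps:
G = -2151 (G = -9*239 = -2151)
K(W, P) = P + 2*W (K(W, P) = (P + W) + W = P + 2*W)
w(x, S) = 34414/717 (w(x, S) = 48 + 6/(-2151) = 48 + 6*(-1/2151) = 48 - 2/717 = 34414/717)
-77100/w(-203, K(-4, -6)) = -77100/34414/717 = -77100*717/34414 = -27640350/17207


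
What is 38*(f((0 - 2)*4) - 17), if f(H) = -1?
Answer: -684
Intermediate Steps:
38*(f((0 - 2)*4) - 17) = 38*(-1 - 17) = 38*(-18) = -684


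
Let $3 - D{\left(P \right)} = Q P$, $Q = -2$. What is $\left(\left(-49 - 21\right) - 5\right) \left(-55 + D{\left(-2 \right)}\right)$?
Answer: $4200$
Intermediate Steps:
$D{\left(P \right)} = 3 + 2 P$ ($D{\left(P \right)} = 3 - - 2 P = 3 + 2 P$)
$\left(\left(-49 - 21\right) - 5\right) \left(-55 + D{\left(-2 \right)}\right) = \left(\left(-49 - 21\right) - 5\right) \left(-55 + \left(3 + 2 \left(-2\right)\right)\right) = \left(-70 - 5\right) \left(-55 + \left(3 - 4\right)\right) = - 75 \left(-55 - 1\right) = \left(-75\right) \left(-56\right) = 4200$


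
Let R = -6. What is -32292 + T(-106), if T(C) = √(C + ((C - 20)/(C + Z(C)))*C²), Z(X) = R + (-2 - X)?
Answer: -32292 + √176861 ≈ -31871.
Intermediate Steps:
Z(X) = -8 - X (Z(X) = -6 + (-2 - X) = -8 - X)
T(C) = √(C + C²*(5/2 - C/8)) (T(C) = √(C + ((C - 20)/(C + (-8 - C)))*C²) = √(C + ((-20 + C)/(-8))*C²) = √(C + ((-20 + C)*(-⅛))*C²) = √(C + (5/2 - C/8)*C²) = √(C + C²*(5/2 - C/8)))
-32292 + T(-106) = -32292 + √2*√(-106*(8 - 1*(-106)² + 20*(-106)))/4 = -32292 + √2*√(-106*(8 - 1*11236 - 2120))/4 = -32292 + √2*√(-106*(8 - 11236 - 2120))/4 = -32292 + √2*√(-106*(-13348))/4 = -32292 + √2*√1414888/4 = -32292 + √2*(2*√353722)/4 = -32292 + √176861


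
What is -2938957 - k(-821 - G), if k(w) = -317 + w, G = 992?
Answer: -2936827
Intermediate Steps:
-2938957 - k(-821 - G) = -2938957 - (-317 + (-821 - 1*992)) = -2938957 - (-317 + (-821 - 992)) = -2938957 - (-317 - 1813) = -2938957 - 1*(-2130) = -2938957 + 2130 = -2936827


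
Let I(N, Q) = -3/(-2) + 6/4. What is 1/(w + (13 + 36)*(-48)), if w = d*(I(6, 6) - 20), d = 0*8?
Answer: -1/2352 ≈ -0.00042517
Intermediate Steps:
d = 0
I(N, Q) = 3 (I(N, Q) = -3*(-½) + 6*(¼) = 3/2 + 3/2 = 3)
w = 0 (w = 0*(3 - 20) = 0*(-17) = 0)
1/(w + (13 + 36)*(-48)) = 1/(0 + (13 + 36)*(-48)) = 1/(0 + 49*(-48)) = 1/(0 - 2352) = 1/(-2352) = -1/2352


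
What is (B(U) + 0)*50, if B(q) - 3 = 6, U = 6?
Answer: 450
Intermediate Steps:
B(q) = 9 (B(q) = 3 + 6 = 9)
(B(U) + 0)*50 = (9 + 0)*50 = 9*50 = 450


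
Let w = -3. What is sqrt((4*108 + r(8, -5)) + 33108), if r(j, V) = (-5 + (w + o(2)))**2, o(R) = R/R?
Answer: sqrt(33589) ≈ 183.27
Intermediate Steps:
o(R) = 1
r(j, V) = 49 (r(j, V) = (-5 + (-3 + 1))**2 = (-5 - 2)**2 = (-7)**2 = 49)
sqrt((4*108 + r(8, -5)) + 33108) = sqrt((4*108 + 49) + 33108) = sqrt((432 + 49) + 33108) = sqrt(481 + 33108) = sqrt(33589)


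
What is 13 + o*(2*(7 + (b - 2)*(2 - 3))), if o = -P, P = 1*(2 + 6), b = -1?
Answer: -147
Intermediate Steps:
P = 8 (P = 1*8 = 8)
o = -8 (o = -1*8 = -8)
13 + o*(2*(7 + (b - 2)*(2 - 3))) = 13 - 16*(7 + (-1 - 2)*(2 - 3)) = 13 - 16*(7 - 3*(-1)) = 13 - 16*(7 + 3) = 13 - 16*10 = 13 - 8*20 = 13 - 160 = -147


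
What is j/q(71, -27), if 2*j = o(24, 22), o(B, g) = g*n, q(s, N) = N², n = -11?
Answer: -121/729 ≈ -0.16598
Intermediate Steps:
o(B, g) = -11*g (o(B, g) = g*(-11) = -11*g)
j = -121 (j = (-11*22)/2 = (½)*(-242) = -121)
j/q(71, -27) = -121/((-27)²) = -121/729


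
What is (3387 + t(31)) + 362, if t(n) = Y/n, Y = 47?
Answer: 116266/31 ≈ 3750.5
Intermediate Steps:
t(n) = 47/n
(3387 + t(31)) + 362 = (3387 + 47/31) + 362 = 105044/31 + 362 = 116266/31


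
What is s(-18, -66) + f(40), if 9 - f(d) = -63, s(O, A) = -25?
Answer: 47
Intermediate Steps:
f(d) = 72 (f(d) = 9 - 1*(-63) = 9 + 63 = 72)
s(-18, -66) + f(40) = -25 + 72 = 47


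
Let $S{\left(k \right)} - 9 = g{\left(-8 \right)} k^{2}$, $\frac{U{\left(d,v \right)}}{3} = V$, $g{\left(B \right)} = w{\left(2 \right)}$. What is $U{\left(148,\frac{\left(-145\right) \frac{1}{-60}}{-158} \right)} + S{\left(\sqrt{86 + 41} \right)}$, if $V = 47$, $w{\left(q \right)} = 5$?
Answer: $785$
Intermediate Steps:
$g{\left(B \right)} = 5$
$U{\left(d,v \right)} = 141$ ($U{\left(d,v \right)} = 3 \cdot 47 = 141$)
$S{\left(k \right)} = 9 + 5 k^{2}$
$U{\left(148,\frac{\left(-145\right) \frac{1}{-60}}{-158} \right)} + S{\left(\sqrt{86 + 41} \right)} = 141 + \left(9 + 5 \left(\sqrt{86 + 41}\right)^{2}\right) = 141 + \left(9 + 5 \left(\sqrt{127}\right)^{2}\right) = 141 + \left(9 + 5 \cdot 127\right) = 141 + \left(9 + 635\right) = 141 + 644 = 785$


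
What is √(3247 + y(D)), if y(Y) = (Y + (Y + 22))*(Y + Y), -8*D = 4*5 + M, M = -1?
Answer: √50641/4 ≈ 56.259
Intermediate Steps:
D = -19/8 (D = -(4*5 - 1)/8 = -(20 - 1)/8 = -⅛*19 = -19/8 ≈ -2.3750)
y(Y) = 2*Y*(22 + 2*Y) (y(Y) = (Y + (22 + Y))*(2*Y) = (22 + 2*Y)*(2*Y) = 2*Y*(22 + 2*Y))
√(3247 + y(D)) = √(3247 + 4*(-19/8)*(11 - 19/8)) = √(3247 + 4*(-19/8)*(69/8)) = √(3247 - 1311/16) = √(50641/16) = √50641/4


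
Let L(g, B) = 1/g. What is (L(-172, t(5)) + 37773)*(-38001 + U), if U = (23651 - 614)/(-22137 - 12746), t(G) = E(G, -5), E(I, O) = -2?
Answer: -2153110247925900/1499969 ≈ -1.4354e+9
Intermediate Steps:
t(G) = -2
U = -23037/34883 (U = 23037/(-34883) = 23037*(-1/34883) = -23037/34883 ≈ -0.66041)
(L(-172, t(5)) + 37773)*(-38001 + U) = (1/(-172) + 37773)*(-38001 - 23037/34883) = (-1/172 + 37773)*(-1325611920/34883) = (6496955/172)*(-1325611920/34883) = -2153110247925900/1499969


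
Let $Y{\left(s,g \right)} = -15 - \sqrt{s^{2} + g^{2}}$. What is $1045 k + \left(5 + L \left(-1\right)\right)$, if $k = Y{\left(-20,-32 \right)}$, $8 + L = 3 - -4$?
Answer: $-15669 - 4180 \sqrt{89} \approx -55103.0$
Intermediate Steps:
$L = -1$ ($L = -8 + \left(3 - -4\right) = -8 + \left(3 + 4\right) = -8 + 7 = -1$)
$Y{\left(s,g \right)} = -15 - \sqrt{g^{2} + s^{2}}$
$k = -15 - 4 \sqrt{89}$ ($k = -15 - \sqrt{\left(-32\right)^{2} + \left(-20\right)^{2}} = -15 - \sqrt{1024 + 400} = -15 - \sqrt{1424} = -15 - 4 \sqrt{89} \approx -52.736$)
$1045 k + \left(5 + L \left(-1\right)\right) = 1045 \left(-15 - 4 \sqrt{89}\right) + \left(5 - -1\right) = \left(-15675 - 4180 \sqrt{89}\right) + \left(5 + 1\right) = \left(-15675 - 4180 \sqrt{89}\right) + 6 = -15669 - 4180 \sqrt{89}$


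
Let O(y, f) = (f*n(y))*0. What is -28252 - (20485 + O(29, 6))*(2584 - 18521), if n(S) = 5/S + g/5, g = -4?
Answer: 326441193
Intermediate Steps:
n(S) = -⅘ + 5/S (n(S) = 5/S - 4/5 = 5/S - 4*⅕ = 5/S - ⅘ = -⅘ + 5/S)
O(y, f) = 0 (O(y, f) = (f*(-⅘ + 5/y))*0 = 0)
-28252 - (20485 + O(29, 6))*(2584 - 18521) = -28252 - (20485 + 0)*(2584 - 18521) = -28252 - 20485*(-15937) = -28252 - 1*(-326469445) = -28252 + 326469445 = 326441193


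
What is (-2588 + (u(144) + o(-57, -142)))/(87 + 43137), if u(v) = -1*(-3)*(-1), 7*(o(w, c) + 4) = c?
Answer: -18307/302568 ≈ -0.060505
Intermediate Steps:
o(w, c) = -4 + c/7
u(v) = -3 (u(v) = 3*(-1) = -3)
(-2588 + (u(144) + o(-57, -142)))/(87 + 43137) = (-2588 + (-3 + (-4 + (1/7)*(-142))))/(87 + 43137) = (-2588 + (-3 + (-4 - 142/7)))/43224 = (-2588 + (-3 - 170/7))*(1/43224) = (-2588 - 191/7)*(1/43224) = -18307/7*1/43224 = -18307/302568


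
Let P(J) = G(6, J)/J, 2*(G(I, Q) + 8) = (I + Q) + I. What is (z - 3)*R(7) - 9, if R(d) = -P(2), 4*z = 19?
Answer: -65/8 ≈ -8.1250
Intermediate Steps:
G(I, Q) = -8 + I + Q/2 (G(I, Q) = -8 + ((I + Q) + I)/2 = -8 + (Q + 2*I)/2 = -8 + (I + Q/2) = -8 + I + Q/2)
z = 19/4 (z = (1/4)*19 = 19/4 ≈ 4.7500)
P(J) = (-2 + J/2)/J (P(J) = (-8 + 6 + J/2)/J = (-2 + J/2)/J)
R(d) = 1/2 (R(d) = -(-4 + 2)/(2*2) = -(-2)/(2*2) = -1*(-1/2) = 1/2)
(z - 3)*R(7) - 9 = (19/4 - 3)*(1/2) - 9 = (7/4)*(1/2) - 9 = 7/8 - 9 = -65/8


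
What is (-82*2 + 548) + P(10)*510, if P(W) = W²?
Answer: 51384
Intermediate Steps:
(-82*2 + 548) + P(10)*510 = (-82*2 + 548) + 10²*510 = (-164 + 548) + 100*510 = 384 + 51000 = 51384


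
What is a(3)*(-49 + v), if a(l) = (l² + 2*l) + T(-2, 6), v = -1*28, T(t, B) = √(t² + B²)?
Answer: -1155 - 154*√10 ≈ -1642.0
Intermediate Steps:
T(t, B) = √(B² + t²)
v = -28
a(l) = l² + 2*l + 2*√10 (a(l) = (l² + 2*l) + √(6² + (-2)²) = (l² + 2*l) + √(36 + 4) = (l² + 2*l) + √40 = (l² + 2*l) + 2*√10 = l² + 2*l + 2*√10)
a(3)*(-49 + v) = (3² + 2*3 + 2*√10)*(-49 - 28) = (9 + 6 + 2*√10)*(-77) = (15 + 2*√10)*(-77) = -1155 - 154*√10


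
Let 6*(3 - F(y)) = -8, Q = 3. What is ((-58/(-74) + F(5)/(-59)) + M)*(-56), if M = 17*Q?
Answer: -18964456/6549 ≈ -2895.8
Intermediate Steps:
F(y) = 13/3 (F(y) = 3 - 1/6*(-8) = 3 + 4/3 = 13/3)
M = 51 (M = 17*3 = 51)
((-58/(-74) + F(5)/(-59)) + M)*(-56) = ((-58/(-74) + (13/3)/(-59)) + 51)*(-56) = ((-58*(-1/74) + (13/3)*(-1/59)) + 51)*(-56) = ((29/37 - 13/177) + 51)*(-56) = (4652/6549 + 51)*(-56) = (338651/6549)*(-56) = -18964456/6549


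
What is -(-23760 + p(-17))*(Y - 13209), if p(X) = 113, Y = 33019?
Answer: 468447070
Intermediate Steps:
-(-23760 + p(-17))*(Y - 13209) = -(-23760 + 113)*(33019 - 13209) = -(-23647)*19810 = -1*(-468447070) = 468447070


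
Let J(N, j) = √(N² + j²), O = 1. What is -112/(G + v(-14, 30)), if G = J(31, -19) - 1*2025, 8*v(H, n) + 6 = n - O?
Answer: 14494592/261610721 + 7168*√1322/261610721 ≈ 0.056401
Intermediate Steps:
v(H, n) = -7/8 + n/8 (v(H, n) = -¾ + (n - 1*1)/8 = -¾ + (n - 1)/8 = -¾ + (-1 + n)/8 = -¾ + (-⅛ + n/8) = -7/8 + n/8)
G = -2025 + √1322 (G = √(31² + (-19)²) - 1*2025 = √(961 + 361) - 2025 = √1322 - 2025 = -2025 + √1322 ≈ -1988.6)
-112/(G + v(-14, 30)) = -112/((-2025 + √1322) + (-7/8 + (⅛)*30)) = -112/((-2025 + √1322) + (-7/8 + 15/4)) = -112/((-2025 + √1322) + 23/8) = -112/(-16177/8 + √1322)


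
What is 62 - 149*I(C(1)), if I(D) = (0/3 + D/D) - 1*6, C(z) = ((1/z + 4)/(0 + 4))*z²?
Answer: 807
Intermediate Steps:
C(z) = z²*(1 + 1/(4*z)) (C(z) = ((4 + 1/z)/4)*z² = ((4 + 1/z)*(¼))*z² = (1 + 1/(4*z))*z² = z²*(1 + 1/(4*z)))
I(D) = -5 (I(D) = (0*(⅓) + 1) - 6 = (0 + 1) - 6 = 1 - 6 = -5)
62 - 149*I(C(1)) = 62 - 149*(-5) = 62 + 745 = 807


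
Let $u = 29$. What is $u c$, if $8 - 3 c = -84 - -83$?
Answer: $87$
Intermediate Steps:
$c = 3$ ($c = \frac{8}{3} - \frac{-84 - -83}{3} = \frac{8}{3} - \frac{-84 + 83}{3} = \frac{8}{3} - - \frac{1}{3} = \frac{8}{3} + \frac{1}{3} = 3$)
$u c = 29 \cdot 3 = 87$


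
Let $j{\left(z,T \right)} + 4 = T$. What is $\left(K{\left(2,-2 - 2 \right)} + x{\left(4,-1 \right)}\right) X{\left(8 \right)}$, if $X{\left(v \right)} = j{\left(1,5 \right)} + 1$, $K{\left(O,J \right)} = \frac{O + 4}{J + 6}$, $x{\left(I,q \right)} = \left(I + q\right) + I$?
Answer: $20$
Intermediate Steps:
$j{\left(z,T \right)} = -4 + T$
$x{\left(I,q \right)} = q + 2 I$
$K{\left(O,J \right)} = \frac{4 + O}{6 + J}$
$X{\left(v \right)} = 2$ ($X{\left(v \right)} = \left(-4 + 5\right) + 1 = 1 + 1 = 2$)
$\left(K{\left(2,-2 - 2 \right)} + x{\left(4,-1 \right)}\right) X{\left(8 \right)} = \left(\frac{4 + 2}{6 - 4} + \left(-1 + 2 \cdot 4\right)\right) 2 = \left(\frac{1}{6 - 4} \cdot 6 + \left(-1 + 8\right)\right) 2 = \left(\frac{1}{6 - 4} \cdot 6 + 7\right) 2 = \left(\frac{1}{2} \cdot 6 + 7\right) 2 = \left(3 + 7\right) 2 = 10 \cdot 2 = 20$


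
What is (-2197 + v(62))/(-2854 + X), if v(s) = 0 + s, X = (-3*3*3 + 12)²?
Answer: 2135/2629 ≈ 0.81210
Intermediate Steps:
X = 225 (X = (-9*3 + 12)² = (-27 + 12)² = (-15)² = 225)
v(s) = s
(-2197 + v(62))/(-2854 + X) = (-2197 + 62)/(-2854 + 225) = -2135/(-2629) = -2135*(-1/2629) = 2135/2629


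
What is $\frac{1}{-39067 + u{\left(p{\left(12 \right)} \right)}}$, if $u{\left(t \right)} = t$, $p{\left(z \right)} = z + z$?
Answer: $- \frac{1}{39043} \approx -2.5613 \cdot 10^{-5}$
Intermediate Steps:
$p{\left(z \right)} = 2 z$
$\frac{1}{-39067 + u{\left(p{\left(12 \right)} \right)}} = \frac{1}{-39067 + 2 \cdot 12} = \frac{1}{-39067 + 24} = \frac{1}{-39043} = - \frac{1}{39043}$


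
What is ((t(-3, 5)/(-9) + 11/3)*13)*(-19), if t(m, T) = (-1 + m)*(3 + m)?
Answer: -2717/3 ≈ -905.67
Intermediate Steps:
((t(-3, 5)/(-9) + 11/3)*13)*(-19) = (((-3 + (-3)² + 2*(-3))/(-9) + 11/3)*13)*(-19) = (((-3 + 9 - 6)*(-⅑) + 11*(⅓))*13)*(-19) = ((0*(-⅑) + 11/3)*13)*(-19) = ((0 + 11/3)*13)*(-19) = ((11/3)*13)*(-19) = (143/3)*(-19) = -2717/3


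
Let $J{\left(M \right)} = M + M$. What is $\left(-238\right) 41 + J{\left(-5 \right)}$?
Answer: $-9768$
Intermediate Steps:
$J{\left(M \right)} = 2 M$
$\left(-238\right) 41 + J{\left(-5 \right)} = \left(-238\right) 41 + 2 \left(-5\right) = -9758 - 10 = -9768$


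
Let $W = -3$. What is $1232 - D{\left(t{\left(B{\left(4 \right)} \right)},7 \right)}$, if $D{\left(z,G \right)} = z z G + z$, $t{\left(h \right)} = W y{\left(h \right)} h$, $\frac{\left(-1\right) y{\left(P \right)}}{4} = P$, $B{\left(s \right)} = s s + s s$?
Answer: $-1056975664$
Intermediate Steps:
$B{\left(s \right)} = 2 s^{2}$ ($B{\left(s \right)} = s^{2} + s^{2} = 2 s^{2}$)
$y{\left(P \right)} = - 4 P$
$t{\left(h \right)} = 12 h^{2}$ ($t{\left(h \right)} = - 3 \left(- 4 h\right) h = 12 h h = 12 h^{2}$)
$D{\left(z,G \right)} = z + G z^{2}$ ($D{\left(z,G \right)} = z^{2} G + z = G z^{2} + z = z + G z^{2}$)
$1232 - D{\left(t{\left(B{\left(4 \right)} \right)},7 \right)} = 1232 - 12 \left(2 \cdot 4^{2}\right)^{2} \left(1 + 7 \cdot 12 \left(2 \cdot 4^{2}\right)^{2}\right) = 1232 - 12 \left(2 \cdot 16\right)^{2} \left(1 + 7 \cdot 12 \left(2 \cdot 16\right)^{2}\right) = 1232 - 12 \cdot 32^{2} \left(1 + 7 \cdot 12 \cdot 32^{2}\right) = 1232 - 12 \cdot 1024 \left(1 + 7 \cdot 12 \cdot 1024\right) = 1232 - 12288 \left(1 + 7 \cdot 12288\right) = 1232 - 12288 \left(1 + 86016\right) = 1232 - 12288 \cdot 86017 = 1232 - 1056976896 = -1056975664$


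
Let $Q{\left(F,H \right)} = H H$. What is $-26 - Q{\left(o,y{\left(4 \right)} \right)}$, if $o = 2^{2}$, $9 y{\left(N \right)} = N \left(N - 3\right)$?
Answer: $- \frac{2122}{81} \approx -26.198$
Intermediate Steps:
$y{\left(N \right)} = \frac{N \left(-3 + N\right)}{9}$ ($y{\left(N \right)} = \frac{N \left(N - 3\right)}{9} = \frac{N \left(-3 + N\right)}{9}$)
$o = 4$
$Q{\left(F,H \right)} = H^{2}$
$-26 - Q{\left(o,y{\left(4 \right)} \right)} = -26 - \left(\frac{1}{9} \cdot 4 \left(-3 + 4\right)\right)^{2} = -26 - \left(\frac{1}{9} \cdot 4 \cdot 1\right)^{2} = -26 - \left(\frac{4}{9}\right)^{2} = -26 - \frac{16}{81} = - \frac{2122}{81}$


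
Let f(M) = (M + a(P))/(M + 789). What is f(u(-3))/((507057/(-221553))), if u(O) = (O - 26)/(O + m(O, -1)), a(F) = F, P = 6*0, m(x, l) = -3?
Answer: -2141679/805037497 ≈ -0.0026603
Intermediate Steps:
P = 0
u(O) = (-26 + O)/(-3 + O) (u(O) = (O - 26)/(O - 3) = (-26 + O)/(-3 + O))
f(M) = M/(789 + M) (f(M) = (M + 0)/(M + 789) = M/(789 + M))
f(u(-3))/((507057/(-221553))) = (((-26 - 3)/(-3 - 3))/(789 + (-26 - 3)/(-3 - 3)))/((507057/(-221553))) = ((-29/(-6))/(789 - 29/(-6)))/((507057*(-1/221553))) = ((-⅙*(-29))/(789 - ⅙*(-29)))/(-169019/73851) = (29/(6*(789 + 29/6)))*(-73851/169019) = (29/(6*(4763/6)))*(-73851/169019) = ((29/6)*(6/4763))*(-73851/169019) = (29/4763)*(-73851/169019) = -2141679/805037497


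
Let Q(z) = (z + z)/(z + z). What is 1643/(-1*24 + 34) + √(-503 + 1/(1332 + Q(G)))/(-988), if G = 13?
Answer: 1643/10 - I*√893773834/1317004 ≈ 164.3 - 0.0227*I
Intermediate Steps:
Q(z) = 1 (Q(z) = (2*z)/((2*z)) = (2*z)*(1/(2*z)) = 1)
1643/(-1*24 + 34) + √(-503 + 1/(1332 + Q(G)))/(-988) = 1643/(-1*24 + 34) + √(-503 + 1/(1332 + 1))/(-988) = 1643/(-24 + 34) + √(-503 + 1/1333)*(-1/988) = 1643/10 + √(-503 + 1/1333)*(-1/988) = 1643*(⅒) + √(-670498/1333)*(-1/988) = 1643/10 + (I*√893773834/1333)*(-1/988) = 1643/10 - I*√893773834/1317004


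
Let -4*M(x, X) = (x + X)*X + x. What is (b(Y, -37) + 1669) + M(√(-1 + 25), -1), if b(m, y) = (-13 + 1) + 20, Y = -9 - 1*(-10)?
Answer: 6707/4 ≈ 1676.8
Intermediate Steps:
Y = 1 (Y = -9 + 10 = 1)
M(x, X) = -x/4 - X*(X + x)/4 (M(x, X) = -((x + X)*X + x)/4 = -((X + x)*X + x)/4 = -(X*(X + x) + x)/4 = -(x + X*(X + x))/4 = -x/4 - X*(X + x)/4)
b(m, y) = 8 (b(m, y) = -12 + 20 = 8)
(b(Y, -37) + 1669) + M(√(-1 + 25), -1) = (8 + 1669) + (-√(-1 + 25)/4 - ¼*(-1)² - ¼*(-1)*√(-1 + 25)) = 1677 + (-√6/2 - ¼*1 - ¼*(-1)*√24) = 1677 + (-√6/2 - ¼ - ¼*(-1)*2*√6) = 1677 + (-√6/2 - ¼ + √6/2) = 1677 - ¼ = 6707/4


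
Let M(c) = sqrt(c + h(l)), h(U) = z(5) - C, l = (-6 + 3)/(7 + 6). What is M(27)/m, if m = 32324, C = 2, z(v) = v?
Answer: sqrt(30)/32324 ≈ 0.00016945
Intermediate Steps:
l = -3/13 ≈ -0.23077
h(U) = 3 (h(U) = 5 - 1*2 = 5 - 2 = 3)
M(c) = sqrt(3 + c) (M(c) = sqrt(c + 3) = sqrt(3 + c))
M(27)/m = sqrt(3 + 27)/32324 = sqrt(30)*(1/32324) = sqrt(30)/32324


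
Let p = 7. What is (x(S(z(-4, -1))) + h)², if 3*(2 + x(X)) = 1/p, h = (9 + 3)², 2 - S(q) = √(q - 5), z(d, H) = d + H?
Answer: 8898289/441 ≈ 20178.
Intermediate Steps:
z(d, H) = H + d
S(q) = 2 - √(-5 + q) (S(q) = 2 - √(q - 5) = 2 - √(-5 + q))
h = 144 (h = 12² = 144)
x(X) = -41/21 (x(X) = -2 + (⅓)/7 = -2 + (⅓)*(⅐) = -2 + 1/21 = -41/21)
(x(S(z(-4, -1))) + h)² = (-41/21 + 144)² = (2983/21)² = 8898289/441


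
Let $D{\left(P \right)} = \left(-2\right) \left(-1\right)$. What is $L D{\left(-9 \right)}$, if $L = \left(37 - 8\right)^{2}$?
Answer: $1682$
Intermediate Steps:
$D{\left(P \right)} = 2$
$L = 841$ ($L = 29^{2} = 841$)
$L D{\left(-9 \right)} = 841 \cdot 2 = 1682$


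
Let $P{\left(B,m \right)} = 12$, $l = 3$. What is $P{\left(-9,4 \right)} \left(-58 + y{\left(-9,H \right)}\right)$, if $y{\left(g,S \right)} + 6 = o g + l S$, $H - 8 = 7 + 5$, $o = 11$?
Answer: $-1236$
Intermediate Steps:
$H = 20$ ($H = 8 + \left(7 + 5\right) = 8 + 12 = 20$)
$y{\left(g,S \right)} = -6 + 3 S + 11 g$ ($y{\left(g,S \right)} = -6 + \left(11 g + 3 S\right) = -6 + \left(3 S + 11 g\right) = -6 + 3 S + 11 g$)
$P{\left(-9,4 \right)} \left(-58 + y{\left(-9,H \right)}\right) = 12 \left(-58 + \left(-6 + 3 \cdot 20 + 11 \left(-9\right)\right)\right) = 12 \left(-58 - 45\right) = 12 \left(-103\right) = -1236$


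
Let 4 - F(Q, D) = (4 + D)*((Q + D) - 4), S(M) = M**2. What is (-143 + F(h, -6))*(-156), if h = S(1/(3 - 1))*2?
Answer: 24648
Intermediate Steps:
h = 1/2 (h = (1/(3 - 1))**2*2 = (1/2)**2*2 = (1/4)*2 = 1/2 ≈ 0.50000)
F(Q, D) = 4 - (4 + D)*(-4 + D + Q) (F(Q, D) = 4 - (4 + D)*((Q + D) - 4) = 4 - (4 + D)*((D + Q) - 4) = 4 - (4 + D)*(-4 + D + Q))
(-143 + F(h, -6))*(-156) = (-143 + (20 - 1*(-6)**2 - 4*1/2 - 1*(-6)*1/2))*(-156) = (-143 + (20 - 1*36 - 2 + 3))*(-156) = (-143 + (20 - 36 - 2 + 3))*(-156) = (-143 - 15)*(-156) = -158*(-156) = 24648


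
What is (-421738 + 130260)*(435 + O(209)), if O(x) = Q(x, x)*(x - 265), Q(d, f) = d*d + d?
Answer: 716279494590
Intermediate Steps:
Q(d, f) = d + d² (Q(d, f) = d² + d = d + d²)
O(x) = x*(1 + x)*(-265 + x) (O(x) = (x*(1 + x))*(x - 265) = (x*(1 + x))*(-265 + x) = x*(1 + x)*(-265 + x))
(-421738 + 130260)*(435 + O(209)) = (-421738 + 130260)*(435 + 209*(1 + 209)*(-265 + 209)) = -291478*(435 + 209*210*(-56)) = -291478*(435 - 2457840) = -291478*(-2457405) = 716279494590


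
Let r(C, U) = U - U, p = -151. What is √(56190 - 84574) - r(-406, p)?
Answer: 4*I*√1774 ≈ 168.48*I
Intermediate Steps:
r(C, U) = 0
√(56190 - 84574) - r(-406, p) = √(56190 - 84574) - 1*0 = √(-28384) + 0 = 4*I*√1774 + 0 = 4*I*√1774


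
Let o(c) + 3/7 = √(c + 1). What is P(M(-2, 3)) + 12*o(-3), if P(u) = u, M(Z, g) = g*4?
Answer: 48/7 + 12*I*√2 ≈ 6.8571 + 16.971*I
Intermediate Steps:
M(Z, g) = 4*g
o(c) = -3/7 + √(1 + c) (o(c) = -3/7 + √(c + 1) = -3/7 + √(1 + c))
P(M(-2, 3)) + 12*o(-3) = 4*3 + 12*(-3/7 + √(1 - 3)) = 12 + 12*(-3/7 + √(-2)) = 12 + 12*(-3/7 + I*√2) = 12 + (-36/7 + 12*I*√2) = 48/7 + 12*I*√2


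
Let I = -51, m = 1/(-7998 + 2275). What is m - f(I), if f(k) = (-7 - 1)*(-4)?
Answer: -183137/5723 ≈ -32.000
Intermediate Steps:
m = -1/5723 (m = 1/(-5723) = -1/5723 ≈ -0.00017473)
f(k) = 32 (f(k) = -8*(-4) = 32)
m - f(I) = -1/5723 - 1*32 = -1/5723 - 32 = -183137/5723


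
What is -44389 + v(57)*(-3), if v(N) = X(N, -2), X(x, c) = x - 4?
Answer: -44548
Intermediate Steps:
X(x, c) = -4 + x
v(N) = -4 + N
-44389 + v(57)*(-3) = -44389 + (-4 + 57)*(-3) = -44389 + 53*(-3) = -44389 - 159 = -44548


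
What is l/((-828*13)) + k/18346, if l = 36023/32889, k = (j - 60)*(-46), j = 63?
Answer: -1904432731/249799979916 ≈ -0.0076238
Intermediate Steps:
k = -138 (k = (63 - 60)*(-46) = 3*(-46) = -138)
l = 36023/32889 (l = 36023*(1/32889) = 36023/32889 ≈ 1.0953)
l/((-828*13)) + k/18346 = 36023/(32889*((-828*13))) - 138/18346 = (36023/32889)/(-10764) - 138*1/18346 = (36023/32889)*(-1/10764) - 69/9173 = -2771/27232092 - 69/9173 = -1904432731/249799979916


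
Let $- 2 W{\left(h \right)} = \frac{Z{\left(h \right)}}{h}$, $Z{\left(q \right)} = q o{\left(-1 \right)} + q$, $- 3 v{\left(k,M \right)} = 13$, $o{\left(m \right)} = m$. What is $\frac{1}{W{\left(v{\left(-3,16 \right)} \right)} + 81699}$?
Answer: $\frac{1}{81699} \approx 1.224 \cdot 10^{-5}$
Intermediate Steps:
$v{\left(k,M \right)} = - \frac{13}{3}$ ($v{\left(k,M \right)} = \left(- \frac{1}{3}\right) 13 = - \frac{13}{3}$)
$Z{\left(q \right)} = 0$ ($Z{\left(q \right)} = q \left(-1\right) + q = - q + q = 0$)
$W{\left(h \right)} = 0$ ($W{\left(h \right)} = - \frac{0 \frac{1}{h}}{2} = \left(- \frac{1}{2}\right) 0 = 0$)
$\frac{1}{W{\left(v{\left(-3,16 \right)} \right)} + 81699} = \frac{1}{0 + 81699} = \frac{1}{81699}$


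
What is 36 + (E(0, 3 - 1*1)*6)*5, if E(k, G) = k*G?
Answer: 36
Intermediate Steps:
E(k, G) = G*k
36 + (E(0, 3 - 1*1)*6)*5 = 36 + (((3 - 1*1)*0)*6)*5 = 36 + (((3 - 1)*0)*6)*5 = 36 + ((2*0)*6)*5 = 36 + (0*6)*5 = 36 + 0*5 = 36 + 0 = 36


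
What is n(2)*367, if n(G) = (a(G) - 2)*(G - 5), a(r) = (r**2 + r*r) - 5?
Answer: -1101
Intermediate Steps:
a(r) = -5 + 2*r**2 (a(r) = (r**2 + r**2) - 5 = 2*r**2 - 5 = -5 + 2*r**2)
n(G) = (-7 + 2*G**2)*(-5 + G) (n(G) = ((-5 + 2*G**2) - 2)*(G - 5) = (-7 + 2*G**2)*(-5 + G))
n(2)*367 = (35 - 10*2**2 - 7*2 + 2*2**3)*367 = (35 - 10*4 - 14 + 2*8)*367 = (35 - 40 - 14 + 16)*367 = -3*367 = -1101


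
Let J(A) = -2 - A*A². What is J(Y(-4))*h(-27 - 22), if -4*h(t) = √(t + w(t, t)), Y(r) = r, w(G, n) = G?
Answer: -217*I*√2/2 ≈ -153.44*I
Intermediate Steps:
J(A) = -2 - A³
h(t) = -√2*√t/4 (h(t) = -√(t + t)/4 = -√2*√t/4)
J(Y(-4))*h(-27 - 22) = (-2 - 1*(-4)³)*(-√2*√(-27 - 22)/4) = (-2 - 1*(-64))*(-√2*√(-49)/4) = (-2 + 64)*(-√2*7*I/4) = 62*(-7*I*√2/4) = -217*I*√2/2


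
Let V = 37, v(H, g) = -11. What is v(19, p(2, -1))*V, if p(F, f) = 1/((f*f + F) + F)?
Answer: -407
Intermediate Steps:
p(F, f) = 1/(f**2 + 2*F) (p(F, f) = 1/((f**2 + F) + F) = 1/((F + f**2) + F) = 1/(f**2 + 2*F))
v(19, p(2, -1))*V = -11*37 = -407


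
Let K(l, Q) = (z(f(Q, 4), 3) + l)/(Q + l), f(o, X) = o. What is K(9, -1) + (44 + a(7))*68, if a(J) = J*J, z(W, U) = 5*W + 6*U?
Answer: 25307/4 ≈ 6326.8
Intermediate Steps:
a(J) = J**2
K(l, Q) = (18 + l + 5*Q)/(Q + l) (K(l, Q) = ((5*Q + 6*3) + l)/(Q + l) = ((5*Q + 18) + l)/(Q + l) = ((18 + 5*Q) + l)/(Q + l) = (18 + l + 5*Q)/(Q + l))
K(9, -1) + (44 + a(7))*68 = (18 + 9 + 5*(-1))/(-1 + 9) + (44 + 7**2)*68 = (18 + 9 - 5)/8 + (44 + 49)*68 = (1/8)*22 + 93*68 = 11/4 + 6324 = 25307/4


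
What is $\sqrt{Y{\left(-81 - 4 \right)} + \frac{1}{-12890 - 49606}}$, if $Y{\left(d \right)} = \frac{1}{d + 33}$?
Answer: $\frac{i \sqrt{88223954}}{67704} \approx 0.13873 i$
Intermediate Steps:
$Y{\left(d \right)} = \frac{1}{33 + d}$
$\sqrt{Y{\left(-81 - 4 \right)} + \frac{1}{-12890 - 49606}} = \sqrt{\frac{1}{33 - 85} + \frac{1}{-12890 - 49606}} = \sqrt{\frac{1}{33 - 85} + \frac{1}{-62496}} = \sqrt{\frac{1}{-52} - \frac{1}{62496}} = \sqrt{- \frac{1}{52} - \frac{1}{62496}} = \sqrt{- \frac{15637}{812448}} = \frac{i \sqrt{88223954}}{67704}$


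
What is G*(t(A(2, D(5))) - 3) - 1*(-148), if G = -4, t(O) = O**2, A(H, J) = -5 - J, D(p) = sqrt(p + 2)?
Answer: 32 - 40*sqrt(7) ≈ -73.830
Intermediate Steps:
D(p) = sqrt(2 + p)
G*(t(A(2, D(5))) - 3) - 1*(-148) = -4*((-5 - sqrt(2 + 5))**2 - 3) - 1*(-148) = -4*((-5 - sqrt(7))**2 - 3) + 148 = -4*(-3 + (-5 - sqrt(7))**2) + 148 = (12 - 4*(-5 - sqrt(7))**2) + 148 = 160 - 4*(-5 - sqrt(7))**2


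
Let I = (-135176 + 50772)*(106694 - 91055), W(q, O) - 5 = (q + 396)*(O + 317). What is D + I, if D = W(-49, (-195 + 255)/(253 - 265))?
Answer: -1319885887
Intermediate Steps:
W(q, O) = 5 + (317 + O)*(396 + q) (W(q, O) = 5 + (q + 396)*(O + 317) = 5 + (396 + q)*(317 + O) = 5 + (317 + O)*(396 + q))
D = 108269 (D = 125537 + 317*(-49) + 396*((-195 + 255)/(253 - 265)) + ((-195 + 255)/(253 - 265))*(-49) = 125537 - 15533 + 396*(60/(-12)) + (60/(-12))*(-49) = 125537 - 15533 + 396*(60*(-1/12)) + (60*(-1/12))*(-49) = 125537 - 15533 + 396*(-5) - 5*(-49) = 125537 - 15533 - 1980 + 245 = 108269)
I = -1319994156 (I = -84404*15639 = -1319994156)
D + I = 108269 - 1319994156 = -1319885887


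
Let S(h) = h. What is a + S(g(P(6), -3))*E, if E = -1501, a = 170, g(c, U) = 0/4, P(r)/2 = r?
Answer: 170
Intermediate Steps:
P(r) = 2*r
g(c, U) = 0 (g(c, U) = 0*(¼) = 0)
a + S(g(P(6), -3))*E = 170 + 0*(-1501) = 170 + 0 = 170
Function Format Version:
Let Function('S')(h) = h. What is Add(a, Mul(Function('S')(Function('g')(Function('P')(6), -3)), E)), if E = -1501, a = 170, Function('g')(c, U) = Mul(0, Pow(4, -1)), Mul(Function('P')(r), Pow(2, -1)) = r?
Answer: 170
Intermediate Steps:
Function('P')(r) = Mul(2, r)
Function('g')(c, U) = 0 (Function('g')(c, U) = Mul(0, Rational(1, 4)) = 0)
Add(a, Mul(Function('S')(Function('g')(Function('P')(6), -3)), E)) = Add(170, Mul(0, -1501)) = Add(170, 0) = 170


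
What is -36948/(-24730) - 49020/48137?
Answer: 283150638/595214005 ≈ 0.47571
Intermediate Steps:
-36948/(-24730) - 49020/48137 = -36948*(-1/24730) - 49020*1/48137 = 18474/12365 - 49020/48137 = 283150638/595214005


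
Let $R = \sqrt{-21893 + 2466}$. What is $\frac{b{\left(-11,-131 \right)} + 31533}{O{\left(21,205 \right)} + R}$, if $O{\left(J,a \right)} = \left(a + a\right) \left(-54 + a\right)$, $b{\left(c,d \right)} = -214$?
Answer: $\frac{1938959290}{3832867527} - \frac{31319 i \sqrt{19427}}{3832867527} \approx 0.50588 - 0.0011389 i$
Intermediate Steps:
$O{\left(J,a \right)} = 2 a \left(-54 + a\right)$
$R = i \sqrt{19427}$ ($R = \sqrt{-19427} = i \sqrt{19427} \approx 139.38 i$)
$\frac{b{\left(-11,-131 \right)} + 31533}{O{\left(21,205 \right)} + R} = \frac{-214 + 31533}{2 \cdot 205 \left(-54 + 205\right) + i \sqrt{19427}} = \frac{31319}{2 \cdot 205 \cdot 151 + i \sqrt{19427}} = \frac{31319}{61910 + i \sqrt{19427}}$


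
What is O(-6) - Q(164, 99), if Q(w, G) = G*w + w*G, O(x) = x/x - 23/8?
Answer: -259791/8 ≈ -32474.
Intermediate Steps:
O(x) = -15/8 (O(x) = 1 - 23*1/8 = 1 - 23/8 = -15/8)
Q(w, G) = 2*G*w (Q(w, G) = G*w + G*w = 2*G*w)
O(-6) - Q(164, 99) = -15/8 - 2*99*164 = -15/8 - 1*32472 = -15/8 - 32472 = -259791/8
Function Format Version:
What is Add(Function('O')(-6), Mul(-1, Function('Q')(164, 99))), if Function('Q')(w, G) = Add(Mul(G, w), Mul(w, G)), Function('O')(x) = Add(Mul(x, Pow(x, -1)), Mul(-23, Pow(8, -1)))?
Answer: Rational(-259791, 8) ≈ -32474.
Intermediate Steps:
Function('O')(x) = Rational(-15, 8) (Function('O')(x) = Add(1, Mul(-23, Rational(1, 8))) = Add(1, Rational(-23, 8)) = Rational(-15, 8))
Function('Q')(w, G) = Mul(2, G, w) (Function('Q')(w, G) = Add(Mul(G, w), Mul(G, w)) = Mul(2, G, w))
Add(Function('O')(-6), Mul(-1, Function('Q')(164, 99))) = Add(Rational(-15, 8), Mul(-1, Mul(2, 99, 164))) = Add(Rational(-15, 8), Mul(-1, 32472)) = Add(Rational(-15, 8), -32472) = Rational(-259791, 8)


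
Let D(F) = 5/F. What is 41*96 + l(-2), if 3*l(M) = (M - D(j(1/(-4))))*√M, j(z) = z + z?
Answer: 3936 + 8*I*√2/3 ≈ 3936.0 + 3.7712*I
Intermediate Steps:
j(z) = 2*z
l(M) = √M*(10 + M)/3 (l(M) = ((M - 5/(2/(-4)))*√M)/3 = ((M - 5/(2*(-¼)))*√M)/3 = ((M - 5/(-½))*√M)/3 = ((M - 5*(-2))*√M)/3 = ((M - 1*(-10))*√M)/3 = ((M + 10)*√M)/3 = ((10 + M)*√M)/3 = (√M*(10 + M))/3 = √M*(10 + M)/3)
41*96 + l(-2) = 41*96 + √(-2)*(10 - 2)/3 = 3936 + (⅓)*(I*√2)*8 = 3936 + 8*I*√2/3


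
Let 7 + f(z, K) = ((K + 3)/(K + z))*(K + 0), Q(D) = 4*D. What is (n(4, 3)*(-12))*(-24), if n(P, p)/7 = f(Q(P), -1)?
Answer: -71904/5 ≈ -14381.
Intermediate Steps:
f(z, K) = -7 + K*(3 + K)/(K + z) (f(z, K) = -7 + ((K + 3)/(K + z))*(K + 0) = -7 + ((3 + K)/(K + z))*K = -7 + K*(3 + K)/(K + z))
n(P, p) = 7*(5 - 28*P)/(-1 + 4*P) (n(P, p) = 7*(((-1)² - 28*P - 4*(-1))/(-1 + 4*P)) = 7*((1 - 28*P + 4)/(-1 + 4*P)) = 7*((5 - 28*P)/(-1 + 4*P)) = 7*(5 - 28*P)/(-1 + 4*P))
(n(4, 3)*(-12))*(-24) = ((7*(5 - 28*4)/(-1 + 4*4))*(-12))*(-24) = ((7*(5 - 112)/(-1 + 16))*(-12))*(-24) = ((7*(-107)/15)*(-12))*(-24) = ((7*(1/15)*(-107))*(-12))*(-24) = -749/15*(-12)*(-24) = (2996/5)*(-24) = -71904/5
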